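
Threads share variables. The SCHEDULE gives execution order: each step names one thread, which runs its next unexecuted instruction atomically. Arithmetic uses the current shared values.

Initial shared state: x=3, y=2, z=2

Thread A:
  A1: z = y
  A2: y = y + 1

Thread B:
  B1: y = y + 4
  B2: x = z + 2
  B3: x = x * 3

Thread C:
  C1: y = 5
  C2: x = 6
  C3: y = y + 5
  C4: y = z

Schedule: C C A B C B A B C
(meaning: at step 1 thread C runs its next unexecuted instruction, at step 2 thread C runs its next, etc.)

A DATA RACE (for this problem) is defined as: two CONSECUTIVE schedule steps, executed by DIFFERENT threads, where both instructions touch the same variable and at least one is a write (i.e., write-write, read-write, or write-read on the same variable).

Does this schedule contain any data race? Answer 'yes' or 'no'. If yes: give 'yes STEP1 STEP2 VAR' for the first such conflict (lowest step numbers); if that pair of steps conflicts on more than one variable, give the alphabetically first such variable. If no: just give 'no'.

Answer: yes 3 4 y

Derivation:
Steps 1,2: same thread (C). No race.
Steps 2,3: C(r=-,w=x) vs A(r=y,w=z). No conflict.
Steps 3,4: A(z = y) vs B(y = y + 4). RACE on y (R-W).
Steps 4,5: B(y = y + 4) vs C(y = y + 5). RACE on y (W-W).
Steps 5,6: C(r=y,w=y) vs B(r=z,w=x). No conflict.
Steps 6,7: B(r=z,w=x) vs A(r=y,w=y). No conflict.
Steps 7,8: A(r=y,w=y) vs B(r=x,w=x). No conflict.
Steps 8,9: B(r=x,w=x) vs C(r=z,w=y). No conflict.
First conflict at steps 3,4.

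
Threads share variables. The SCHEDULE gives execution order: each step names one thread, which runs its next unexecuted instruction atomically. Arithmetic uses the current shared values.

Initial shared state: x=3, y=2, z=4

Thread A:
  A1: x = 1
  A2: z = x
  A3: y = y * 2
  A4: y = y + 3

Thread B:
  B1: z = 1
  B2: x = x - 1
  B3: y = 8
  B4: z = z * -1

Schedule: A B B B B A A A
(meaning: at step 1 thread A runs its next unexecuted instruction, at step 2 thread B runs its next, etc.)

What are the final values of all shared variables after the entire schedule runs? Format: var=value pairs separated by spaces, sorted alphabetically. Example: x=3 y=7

Answer: x=0 y=19 z=0

Derivation:
Step 1: thread A executes A1 (x = 1). Shared: x=1 y=2 z=4. PCs: A@1 B@0
Step 2: thread B executes B1 (z = 1). Shared: x=1 y=2 z=1. PCs: A@1 B@1
Step 3: thread B executes B2 (x = x - 1). Shared: x=0 y=2 z=1. PCs: A@1 B@2
Step 4: thread B executes B3 (y = 8). Shared: x=0 y=8 z=1. PCs: A@1 B@3
Step 5: thread B executes B4 (z = z * -1). Shared: x=0 y=8 z=-1. PCs: A@1 B@4
Step 6: thread A executes A2 (z = x). Shared: x=0 y=8 z=0. PCs: A@2 B@4
Step 7: thread A executes A3 (y = y * 2). Shared: x=0 y=16 z=0. PCs: A@3 B@4
Step 8: thread A executes A4 (y = y + 3). Shared: x=0 y=19 z=0. PCs: A@4 B@4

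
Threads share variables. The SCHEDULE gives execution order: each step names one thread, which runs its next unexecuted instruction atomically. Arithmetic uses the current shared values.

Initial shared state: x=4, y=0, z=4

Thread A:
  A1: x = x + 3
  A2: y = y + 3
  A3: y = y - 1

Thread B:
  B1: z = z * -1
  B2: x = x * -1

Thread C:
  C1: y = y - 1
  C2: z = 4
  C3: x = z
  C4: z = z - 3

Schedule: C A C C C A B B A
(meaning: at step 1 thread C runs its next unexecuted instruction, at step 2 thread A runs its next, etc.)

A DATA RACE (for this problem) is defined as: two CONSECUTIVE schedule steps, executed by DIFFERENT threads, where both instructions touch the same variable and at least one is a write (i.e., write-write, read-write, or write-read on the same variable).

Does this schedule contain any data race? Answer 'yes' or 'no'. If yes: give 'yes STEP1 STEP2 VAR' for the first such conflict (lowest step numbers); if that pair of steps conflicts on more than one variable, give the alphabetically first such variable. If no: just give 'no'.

Steps 1,2: C(r=y,w=y) vs A(r=x,w=x). No conflict.
Steps 2,3: A(r=x,w=x) vs C(r=-,w=z). No conflict.
Steps 3,4: same thread (C). No race.
Steps 4,5: same thread (C). No race.
Steps 5,6: C(r=z,w=z) vs A(r=y,w=y). No conflict.
Steps 6,7: A(r=y,w=y) vs B(r=z,w=z). No conflict.
Steps 7,8: same thread (B). No race.
Steps 8,9: B(r=x,w=x) vs A(r=y,w=y). No conflict.

Answer: no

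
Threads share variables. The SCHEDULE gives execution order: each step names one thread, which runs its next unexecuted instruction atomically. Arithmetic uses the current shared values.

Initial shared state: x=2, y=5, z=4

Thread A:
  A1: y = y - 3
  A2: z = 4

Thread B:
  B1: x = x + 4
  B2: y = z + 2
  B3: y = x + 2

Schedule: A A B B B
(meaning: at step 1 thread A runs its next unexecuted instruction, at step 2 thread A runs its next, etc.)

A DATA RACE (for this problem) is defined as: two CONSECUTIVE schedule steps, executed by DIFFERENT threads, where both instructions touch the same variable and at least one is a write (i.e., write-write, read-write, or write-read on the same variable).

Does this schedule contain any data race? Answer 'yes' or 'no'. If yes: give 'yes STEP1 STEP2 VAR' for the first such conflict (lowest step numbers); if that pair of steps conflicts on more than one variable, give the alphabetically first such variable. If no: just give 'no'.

Answer: no

Derivation:
Steps 1,2: same thread (A). No race.
Steps 2,3: A(r=-,w=z) vs B(r=x,w=x). No conflict.
Steps 3,4: same thread (B). No race.
Steps 4,5: same thread (B). No race.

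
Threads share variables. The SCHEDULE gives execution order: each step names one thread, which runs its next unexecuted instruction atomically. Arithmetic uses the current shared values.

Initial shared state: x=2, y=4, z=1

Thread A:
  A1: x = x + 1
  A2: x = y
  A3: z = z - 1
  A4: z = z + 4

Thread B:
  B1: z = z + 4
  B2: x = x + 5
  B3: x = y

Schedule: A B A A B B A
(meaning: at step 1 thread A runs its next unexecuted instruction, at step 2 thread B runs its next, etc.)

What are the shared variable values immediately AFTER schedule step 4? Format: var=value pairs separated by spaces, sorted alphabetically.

Step 1: thread A executes A1 (x = x + 1). Shared: x=3 y=4 z=1. PCs: A@1 B@0
Step 2: thread B executes B1 (z = z + 4). Shared: x=3 y=4 z=5. PCs: A@1 B@1
Step 3: thread A executes A2 (x = y). Shared: x=4 y=4 z=5. PCs: A@2 B@1
Step 4: thread A executes A3 (z = z - 1). Shared: x=4 y=4 z=4. PCs: A@3 B@1

Answer: x=4 y=4 z=4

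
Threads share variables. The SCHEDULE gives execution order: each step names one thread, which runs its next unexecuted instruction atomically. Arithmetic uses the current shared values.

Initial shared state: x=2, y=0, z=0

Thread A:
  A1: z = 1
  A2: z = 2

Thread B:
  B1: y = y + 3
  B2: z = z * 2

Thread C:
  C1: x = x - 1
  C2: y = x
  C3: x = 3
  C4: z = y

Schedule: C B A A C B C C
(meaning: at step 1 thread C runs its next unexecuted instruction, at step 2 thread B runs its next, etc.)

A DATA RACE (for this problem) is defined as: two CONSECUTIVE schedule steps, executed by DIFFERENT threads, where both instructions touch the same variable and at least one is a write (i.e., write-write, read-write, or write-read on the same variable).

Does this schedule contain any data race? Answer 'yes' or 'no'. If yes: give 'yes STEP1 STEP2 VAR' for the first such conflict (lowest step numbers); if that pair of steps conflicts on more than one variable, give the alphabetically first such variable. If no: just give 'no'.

Steps 1,2: C(r=x,w=x) vs B(r=y,w=y). No conflict.
Steps 2,3: B(r=y,w=y) vs A(r=-,w=z). No conflict.
Steps 3,4: same thread (A). No race.
Steps 4,5: A(r=-,w=z) vs C(r=x,w=y). No conflict.
Steps 5,6: C(r=x,w=y) vs B(r=z,w=z). No conflict.
Steps 6,7: B(r=z,w=z) vs C(r=-,w=x). No conflict.
Steps 7,8: same thread (C). No race.

Answer: no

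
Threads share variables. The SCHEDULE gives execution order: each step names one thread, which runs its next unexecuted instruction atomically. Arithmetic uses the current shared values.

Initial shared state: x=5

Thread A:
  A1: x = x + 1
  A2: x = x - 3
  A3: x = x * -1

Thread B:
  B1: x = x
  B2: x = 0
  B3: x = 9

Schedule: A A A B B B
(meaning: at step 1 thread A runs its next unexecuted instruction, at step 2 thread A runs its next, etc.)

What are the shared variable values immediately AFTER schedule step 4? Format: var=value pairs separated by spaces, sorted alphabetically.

Answer: x=-3

Derivation:
Step 1: thread A executes A1 (x = x + 1). Shared: x=6. PCs: A@1 B@0
Step 2: thread A executes A2 (x = x - 3). Shared: x=3. PCs: A@2 B@0
Step 3: thread A executes A3 (x = x * -1). Shared: x=-3. PCs: A@3 B@0
Step 4: thread B executes B1 (x = x). Shared: x=-3. PCs: A@3 B@1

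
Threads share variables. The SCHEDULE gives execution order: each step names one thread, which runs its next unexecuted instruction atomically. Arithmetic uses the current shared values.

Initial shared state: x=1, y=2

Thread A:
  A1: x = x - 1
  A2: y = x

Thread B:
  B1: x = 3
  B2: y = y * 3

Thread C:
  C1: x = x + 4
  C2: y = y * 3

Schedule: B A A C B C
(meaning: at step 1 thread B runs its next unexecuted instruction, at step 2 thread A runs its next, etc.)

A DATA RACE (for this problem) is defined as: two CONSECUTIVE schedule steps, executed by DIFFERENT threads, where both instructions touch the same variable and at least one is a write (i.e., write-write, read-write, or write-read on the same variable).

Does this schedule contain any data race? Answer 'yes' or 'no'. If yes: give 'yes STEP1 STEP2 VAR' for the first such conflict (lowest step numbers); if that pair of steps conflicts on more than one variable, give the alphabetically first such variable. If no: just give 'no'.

Steps 1,2: B(x = 3) vs A(x = x - 1). RACE on x (W-W).
Steps 2,3: same thread (A). No race.
Steps 3,4: A(y = x) vs C(x = x + 4). RACE on x (R-W).
Steps 4,5: C(r=x,w=x) vs B(r=y,w=y). No conflict.
Steps 5,6: B(y = y * 3) vs C(y = y * 3). RACE on y (W-W).
First conflict at steps 1,2.

Answer: yes 1 2 x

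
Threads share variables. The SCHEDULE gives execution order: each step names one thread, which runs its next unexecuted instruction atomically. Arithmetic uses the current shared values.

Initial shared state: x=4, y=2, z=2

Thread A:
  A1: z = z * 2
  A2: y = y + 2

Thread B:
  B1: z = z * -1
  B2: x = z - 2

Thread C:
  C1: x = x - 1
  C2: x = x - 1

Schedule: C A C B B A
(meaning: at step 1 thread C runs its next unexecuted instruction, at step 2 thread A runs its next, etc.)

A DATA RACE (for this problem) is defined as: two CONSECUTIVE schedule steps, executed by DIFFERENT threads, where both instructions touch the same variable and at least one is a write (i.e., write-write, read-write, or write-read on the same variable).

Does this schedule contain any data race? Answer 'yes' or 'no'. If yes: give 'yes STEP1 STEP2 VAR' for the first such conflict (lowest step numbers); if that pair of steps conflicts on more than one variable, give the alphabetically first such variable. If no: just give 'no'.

Answer: no

Derivation:
Steps 1,2: C(r=x,w=x) vs A(r=z,w=z). No conflict.
Steps 2,3: A(r=z,w=z) vs C(r=x,w=x). No conflict.
Steps 3,4: C(r=x,w=x) vs B(r=z,w=z). No conflict.
Steps 4,5: same thread (B). No race.
Steps 5,6: B(r=z,w=x) vs A(r=y,w=y). No conflict.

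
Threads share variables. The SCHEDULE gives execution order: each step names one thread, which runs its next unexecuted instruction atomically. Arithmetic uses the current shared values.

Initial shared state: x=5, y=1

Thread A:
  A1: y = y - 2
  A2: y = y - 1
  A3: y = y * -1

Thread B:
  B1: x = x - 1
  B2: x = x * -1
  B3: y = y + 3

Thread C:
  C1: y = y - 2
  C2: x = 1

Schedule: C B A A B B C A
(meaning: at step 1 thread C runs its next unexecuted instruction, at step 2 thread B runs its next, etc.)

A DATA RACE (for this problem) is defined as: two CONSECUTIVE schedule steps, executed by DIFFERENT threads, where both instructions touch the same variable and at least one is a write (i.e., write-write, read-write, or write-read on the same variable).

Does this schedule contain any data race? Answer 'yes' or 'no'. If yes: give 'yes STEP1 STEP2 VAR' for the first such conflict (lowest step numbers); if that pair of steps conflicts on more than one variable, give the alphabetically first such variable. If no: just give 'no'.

Steps 1,2: C(r=y,w=y) vs B(r=x,w=x). No conflict.
Steps 2,3: B(r=x,w=x) vs A(r=y,w=y). No conflict.
Steps 3,4: same thread (A). No race.
Steps 4,5: A(r=y,w=y) vs B(r=x,w=x). No conflict.
Steps 5,6: same thread (B). No race.
Steps 6,7: B(r=y,w=y) vs C(r=-,w=x). No conflict.
Steps 7,8: C(r=-,w=x) vs A(r=y,w=y). No conflict.

Answer: no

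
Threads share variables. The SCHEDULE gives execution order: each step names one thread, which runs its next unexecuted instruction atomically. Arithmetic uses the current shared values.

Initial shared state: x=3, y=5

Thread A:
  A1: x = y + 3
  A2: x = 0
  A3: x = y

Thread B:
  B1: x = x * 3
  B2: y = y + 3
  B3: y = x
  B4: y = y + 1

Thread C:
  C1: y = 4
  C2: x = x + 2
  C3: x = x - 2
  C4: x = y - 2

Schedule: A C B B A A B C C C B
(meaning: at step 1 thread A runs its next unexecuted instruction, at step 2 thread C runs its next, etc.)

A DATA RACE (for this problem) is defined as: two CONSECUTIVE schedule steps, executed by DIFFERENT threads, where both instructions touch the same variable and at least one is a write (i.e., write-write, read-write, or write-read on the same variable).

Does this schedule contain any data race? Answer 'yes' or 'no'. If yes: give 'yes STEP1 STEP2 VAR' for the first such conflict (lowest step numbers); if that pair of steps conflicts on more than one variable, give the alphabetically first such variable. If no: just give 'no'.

Steps 1,2: A(x = y + 3) vs C(y = 4). RACE on y (R-W).
Steps 2,3: C(r=-,w=y) vs B(r=x,w=x). No conflict.
Steps 3,4: same thread (B). No race.
Steps 4,5: B(r=y,w=y) vs A(r=-,w=x). No conflict.
Steps 5,6: same thread (A). No race.
Steps 6,7: A(x = y) vs B(y = x). RACE on x (W-R), y (R-W). Multiple vars; alphabetically first is x.
Steps 7,8: B(y = x) vs C(x = x + 2). RACE on x (R-W).
Steps 8,9: same thread (C). No race.
Steps 9,10: same thread (C). No race.
Steps 10,11: C(x = y - 2) vs B(y = y + 1). RACE on y (R-W).
First conflict at steps 1,2.

Answer: yes 1 2 y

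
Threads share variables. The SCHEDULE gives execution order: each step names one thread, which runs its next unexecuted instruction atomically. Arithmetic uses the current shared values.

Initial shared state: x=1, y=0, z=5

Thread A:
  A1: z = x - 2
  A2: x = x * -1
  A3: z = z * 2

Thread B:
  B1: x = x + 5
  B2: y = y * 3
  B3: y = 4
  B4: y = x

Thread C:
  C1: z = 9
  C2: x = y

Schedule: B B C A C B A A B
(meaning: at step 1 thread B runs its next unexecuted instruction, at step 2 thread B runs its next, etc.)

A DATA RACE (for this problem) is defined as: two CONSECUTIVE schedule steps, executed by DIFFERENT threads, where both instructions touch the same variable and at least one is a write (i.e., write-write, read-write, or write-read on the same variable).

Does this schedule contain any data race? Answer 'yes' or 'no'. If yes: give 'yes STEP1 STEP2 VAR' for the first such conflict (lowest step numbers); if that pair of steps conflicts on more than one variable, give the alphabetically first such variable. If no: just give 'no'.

Steps 1,2: same thread (B). No race.
Steps 2,3: B(r=y,w=y) vs C(r=-,w=z). No conflict.
Steps 3,4: C(z = 9) vs A(z = x - 2). RACE on z (W-W).
Steps 4,5: A(z = x - 2) vs C(x = y). RACE on x (R-W).
Steps 5,6: C(x = y) vs B(y = 4). RACE on y (R-W).
Steps 6,7: B(r=-,w=y) vs A(r=x,w=x). No conflict.
Steps 7,8: same thread (A). No race.
Steps 8,9: A(r=z,w=z) vs B(r=x,w=y). No conflict.
First conflict at steps 3,4.

Answer: yes 3 4 z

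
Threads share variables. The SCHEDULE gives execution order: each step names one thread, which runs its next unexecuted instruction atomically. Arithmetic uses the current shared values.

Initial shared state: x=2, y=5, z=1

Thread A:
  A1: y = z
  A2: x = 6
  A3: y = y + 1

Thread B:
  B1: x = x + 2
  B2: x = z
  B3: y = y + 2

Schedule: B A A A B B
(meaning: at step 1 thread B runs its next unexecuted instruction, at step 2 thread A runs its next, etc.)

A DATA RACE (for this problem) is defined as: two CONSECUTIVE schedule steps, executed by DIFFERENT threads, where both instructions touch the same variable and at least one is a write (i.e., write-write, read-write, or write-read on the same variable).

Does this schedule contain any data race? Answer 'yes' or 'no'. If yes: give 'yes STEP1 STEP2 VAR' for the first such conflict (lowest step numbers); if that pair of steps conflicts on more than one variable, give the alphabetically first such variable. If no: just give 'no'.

Answer: no

Derivation:
Steps 1,2: B(r=x,w=x) vs A(r=z,w=y). No conflict.
Steps 2,3: same thread (A). No race.
Steps 3,4: same thread (A). No race.
Steps 4,5: A(r=y,w=y) vs B(r=z,w=x). No conflict.
Steps 5,6: same thread (B). No race.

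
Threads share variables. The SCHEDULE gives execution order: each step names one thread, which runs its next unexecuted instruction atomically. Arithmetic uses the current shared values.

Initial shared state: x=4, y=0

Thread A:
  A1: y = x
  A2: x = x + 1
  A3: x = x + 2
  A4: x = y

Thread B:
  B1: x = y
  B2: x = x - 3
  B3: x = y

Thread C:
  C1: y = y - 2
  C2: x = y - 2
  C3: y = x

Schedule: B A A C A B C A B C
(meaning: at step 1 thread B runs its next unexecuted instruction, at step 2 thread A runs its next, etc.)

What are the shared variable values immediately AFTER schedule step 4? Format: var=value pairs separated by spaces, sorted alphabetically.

Step 1: thread B executes B1 (x = y). Shared: x=0 y=0. PCs: A@0 B@1 C@0
Step 2: thread A executes A1 (y = x). Shared: x=0 y=0. PCs: A@1 B@1 C@0
Step 3: thread A executes A2 (x = x + 1). Shared: x=1 y=0. PCs: A@2 B@1 C@0
Step 4: thread C executes C1 (y = y - 2). Shared: x=1 y=-2. PCs: A@2 B@1 C@1

Answer: x=1 y=-2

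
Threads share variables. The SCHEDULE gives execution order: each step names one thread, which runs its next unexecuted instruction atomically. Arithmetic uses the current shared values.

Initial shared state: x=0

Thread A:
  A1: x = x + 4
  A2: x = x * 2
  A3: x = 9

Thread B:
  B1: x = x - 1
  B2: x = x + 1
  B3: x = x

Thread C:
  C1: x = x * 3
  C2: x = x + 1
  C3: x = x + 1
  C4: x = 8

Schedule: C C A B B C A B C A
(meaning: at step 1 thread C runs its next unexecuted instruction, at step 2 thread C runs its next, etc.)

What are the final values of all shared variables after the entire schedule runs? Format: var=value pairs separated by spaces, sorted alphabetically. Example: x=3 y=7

Step 1: thread C executes C1 (x = x * 3). Shared: x=0. PCs: A@0 B@0 C@1
Step 2: thread C executes C2 (x = x + 1). Shared: x=1. PCs: A@0 B@0 C@2
Step 3: thread A executes A1 (x = x + 4). Shared: x=5. PCs: A@1 B@0 C@2
Step 4: thread B executes B1 (x = x - 1). Shared: x=4. PCs: A@1 B@1 C@2
Step 5: thread B executes B2 (x = x + 1). Shared: x=5. PCs: A@1 B@2 C@2
Step 6: thread C executes C3 (x = x + 1). Shared: x=6. PCs: A@1 B@2 C@3
Step 7: thread A executes A2 (x = x * 2). Shared: x=12. PCs: A@2 B@2 C@3
Step 8: thread B executes B3 (x = x). Shared: x=12. PCs: A@2 B@3 C@3
Step 9: thread C executes C4 (x = 8). Shared: x=8. PCs: A@2 B@3 C@4
Step 10: thread A executes A3 (x = 9). Shared: x=9. PCs: A@3 B@3 C@4

Answer: x=9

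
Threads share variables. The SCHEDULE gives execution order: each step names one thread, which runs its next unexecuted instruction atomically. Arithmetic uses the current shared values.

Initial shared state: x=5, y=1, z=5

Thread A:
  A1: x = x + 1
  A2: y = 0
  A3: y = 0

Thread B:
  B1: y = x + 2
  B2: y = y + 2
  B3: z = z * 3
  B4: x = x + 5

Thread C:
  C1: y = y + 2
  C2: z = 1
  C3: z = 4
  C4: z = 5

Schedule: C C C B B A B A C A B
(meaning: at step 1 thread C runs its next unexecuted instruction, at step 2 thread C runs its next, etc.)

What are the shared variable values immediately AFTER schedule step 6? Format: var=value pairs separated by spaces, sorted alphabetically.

Answer: x=6 y=9 z=4

Derivation:
Step 1: thread C executes C1 (y = y + 2). Shared: x=5 y=3 z=5. PCs: A@0 B@0 C@1
Step 2: thread C executes C2 (z = 1). Shared: x=5 y=3 z=1. PCs: A@0 B@0 C@2
Step 3: thread C executes C3 (z = 4). Shared: x=5 y=3 z=4. PCs: A@0 B@0 C@3
Step 4: thread B executes B1 (y = x + 2). Shared: x=5 y=7 z=4. PCs: A@0 B@1 C@3
Step 5: thread B executes B2 (y = y + 2). Shared: x=5 y=9 z=4. PCs: A@0 B@2 C@3
Step 6: thread A executes A1 (x = x + 1). Shared: x=6 y=9 z=4. PCs: A@1 B@2 C@3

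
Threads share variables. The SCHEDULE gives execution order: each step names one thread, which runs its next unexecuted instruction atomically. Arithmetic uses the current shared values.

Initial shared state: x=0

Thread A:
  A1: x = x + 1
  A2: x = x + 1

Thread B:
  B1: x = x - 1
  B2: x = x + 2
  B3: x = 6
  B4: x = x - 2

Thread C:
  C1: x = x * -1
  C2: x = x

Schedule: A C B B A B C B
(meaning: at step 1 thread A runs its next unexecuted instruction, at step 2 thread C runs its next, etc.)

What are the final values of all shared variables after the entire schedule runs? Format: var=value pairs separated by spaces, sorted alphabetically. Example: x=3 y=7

Answer: x=4

Derivation:
Step 1: thread A executes A1 (x = x + 1). Shared: x=1. PCs: A@1 B@0 C@0
Step 2: thread C executes C1 (x = x * -1). Shared: x=-1. PCs: A@1 B@0 C@1
Step 3: thread B executes B1 (x = x - 1). Shared: x=-2. PCs: A@1 B@1 C@1
Step 4: thread B executes B2 (x = x + 2). Shared: x=0. PCs: A@1 B@2 C@1
Step 5: thread A executes A2 (x = x + 1). Shared: x=1. PCs: A@2 B@2 C@1
Step 6: thread B executes B3 (x = 6). Shared: x=6. PCs: A@2 B@3 C@1
Step 7: thread C executes C2 (x = x). Shared: x=6. PCs: A@2 B@3 C@2
Step 8: thread B executes B4 (x = x - 2). Shared: x=4. PCs: A@2 B@4 C@2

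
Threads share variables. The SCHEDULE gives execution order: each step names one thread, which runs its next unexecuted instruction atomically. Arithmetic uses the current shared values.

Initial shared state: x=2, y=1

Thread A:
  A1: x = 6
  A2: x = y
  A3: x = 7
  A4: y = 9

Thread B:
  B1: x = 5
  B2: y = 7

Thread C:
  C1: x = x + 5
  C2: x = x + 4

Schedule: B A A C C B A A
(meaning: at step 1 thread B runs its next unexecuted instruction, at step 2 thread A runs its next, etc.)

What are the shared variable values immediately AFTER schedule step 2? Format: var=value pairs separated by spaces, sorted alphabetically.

Answer: x=6 y=1

Derivation:
Step 1: thread B executes B1 (x = 5). Shared: x=5 y=1. PCs: A@0 B@1 C@0
Step 2: thread A executes A1 (x = 6). Shared: x=6 y=1. PCs: A@1 B@1 C@0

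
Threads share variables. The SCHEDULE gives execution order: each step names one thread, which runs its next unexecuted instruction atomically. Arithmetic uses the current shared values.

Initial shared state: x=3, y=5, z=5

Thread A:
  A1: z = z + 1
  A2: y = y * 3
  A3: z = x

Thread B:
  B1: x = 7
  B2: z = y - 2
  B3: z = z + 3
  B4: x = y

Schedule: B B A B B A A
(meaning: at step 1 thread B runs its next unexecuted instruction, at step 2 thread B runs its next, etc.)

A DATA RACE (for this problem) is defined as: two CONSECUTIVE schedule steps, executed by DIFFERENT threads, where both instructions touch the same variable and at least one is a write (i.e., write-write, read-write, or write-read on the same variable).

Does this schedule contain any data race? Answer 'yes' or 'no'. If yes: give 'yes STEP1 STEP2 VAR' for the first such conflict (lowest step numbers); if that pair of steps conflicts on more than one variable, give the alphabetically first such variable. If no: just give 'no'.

Steps 1,2: same thread (B). No race.
Steps 2,3: B(z = y - 2) vs A(z = z + 1). RACE on z (W-W).
Steps 3,4: A(z = z + 1) vs B(z = z + 3). RACE on z (W-W).
Steps 4,5: same thread (B). No race.
Steps 5,6: B(x = y) vs A(y = y * 3). RACE on y (R-W).
Steps 6,7: same thread (A). No race.
First conflict at steps 2,3.

Answer: yes 2 3 z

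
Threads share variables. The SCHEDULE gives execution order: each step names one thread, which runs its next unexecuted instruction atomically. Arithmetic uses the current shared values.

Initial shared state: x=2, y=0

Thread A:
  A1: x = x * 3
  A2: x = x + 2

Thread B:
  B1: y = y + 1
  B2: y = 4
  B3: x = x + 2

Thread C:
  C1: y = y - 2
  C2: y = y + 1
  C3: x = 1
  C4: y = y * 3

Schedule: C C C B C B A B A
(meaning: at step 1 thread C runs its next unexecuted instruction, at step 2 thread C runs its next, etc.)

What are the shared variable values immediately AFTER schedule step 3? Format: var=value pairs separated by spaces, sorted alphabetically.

Answer: x=1 y=-1

Derivation:
Step 1: thread C executes C1 (y = y - 2). Shared: x=2 y=-2. PCs: A@0 B@0 C@1
Step 2: thread C executes C2 (y = y + 1). Shared: x=2 y=-1. PCs: A@0 B@0 C@2
Step 3: thread C executes C3 (x = 1). Shared: x=1 y=-1. PCs: A@0 B@0 C@3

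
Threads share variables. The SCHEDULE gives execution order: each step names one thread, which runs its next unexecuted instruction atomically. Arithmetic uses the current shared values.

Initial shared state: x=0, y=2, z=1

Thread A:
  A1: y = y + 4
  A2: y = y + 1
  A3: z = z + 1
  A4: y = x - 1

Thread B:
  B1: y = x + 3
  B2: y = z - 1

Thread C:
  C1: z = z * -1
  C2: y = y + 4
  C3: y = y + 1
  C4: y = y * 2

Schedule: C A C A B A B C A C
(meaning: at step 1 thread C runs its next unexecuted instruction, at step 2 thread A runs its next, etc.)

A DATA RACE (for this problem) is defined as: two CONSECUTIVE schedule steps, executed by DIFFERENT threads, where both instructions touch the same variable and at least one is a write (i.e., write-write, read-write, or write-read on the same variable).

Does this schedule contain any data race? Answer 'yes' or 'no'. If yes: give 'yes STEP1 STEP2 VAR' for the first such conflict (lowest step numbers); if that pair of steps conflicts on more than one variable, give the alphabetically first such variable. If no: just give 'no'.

Steps 1,2: C(r=z,w=z) vs A(r=y,w=y). No conflict.
Steps 2,3: A(y = y + 4) vs C(y = y + 4). RACE on y (W-W).
Steps 3,4: C(y = y + 4) vs A(y = y + 1). RACE on y (W-W).
Steps 4,5: A(y = y + 1) vs B(y = x + 3). RACE on y (W-W).
Steps 5,6: B(r=x,w=y) vs A(r=z,w=z). No conflict.
Steps 6,7: A(z = z + 1) vs B(y = z - 1). RACE on z (W-R).
Steps 7,8: B(y = z - 1) vs C(y = y + 1). RACE on y (W-W).
Steps 8,9: C(y = y + 1) vs A(y = x - 1). RACE on y (W-W).
Steps 9,10: A(y = x - 1) vs C(y = y * 2). RACE on y (W-W).
First conflict at steps 2,3.

Answer: yes 2 3 y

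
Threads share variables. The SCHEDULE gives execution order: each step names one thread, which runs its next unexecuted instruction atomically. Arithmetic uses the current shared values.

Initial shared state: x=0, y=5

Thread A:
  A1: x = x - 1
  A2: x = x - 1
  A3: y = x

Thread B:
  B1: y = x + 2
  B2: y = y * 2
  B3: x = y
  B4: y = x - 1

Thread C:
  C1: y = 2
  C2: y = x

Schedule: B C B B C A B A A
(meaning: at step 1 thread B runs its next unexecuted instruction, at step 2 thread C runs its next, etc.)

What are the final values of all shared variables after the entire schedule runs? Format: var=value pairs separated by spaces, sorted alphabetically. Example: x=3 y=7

Step 1: thread B executes B1 (y = x + 2). Shared: x=0 y=2. PCs: A@0 B@1 C@0
Step 2: thread C executes C1 (y = 2). Shared: x=0 y=2. PCs: A@0 B@1 C@1
Step 3: thread B executes B2 (y = y * 2). Shared: x=0 y=4. PCs: A@0 B@2 C@1
Step 4: thread B executes B3 (x = y). Shared: x=4 y=4. PCs: A@0 B@3 C@1
Step 5: thread C executes C2 (y = x). Shared: x=4 y=4. PCs: A@0 B@3 C@2
Step 6: thread A executes A1 (x = x - 1). Shared: x=3 y=4. PCs: A@1 B@3 C@2
Step 7: thread B executes B4 (y = x - 1). Shared: x=3 y=2. PCs: A@1 B@4 C@2
Step 8: thread A executes A2 (x = x - 1). Shared: x=2 y=2. PCs: A@2 B@4 C@2
Step 9: thread A executes A3 (y = x). Shared: x=2 y=2. PCs: A@3 B@4 C@2

Answer: x=2 y=2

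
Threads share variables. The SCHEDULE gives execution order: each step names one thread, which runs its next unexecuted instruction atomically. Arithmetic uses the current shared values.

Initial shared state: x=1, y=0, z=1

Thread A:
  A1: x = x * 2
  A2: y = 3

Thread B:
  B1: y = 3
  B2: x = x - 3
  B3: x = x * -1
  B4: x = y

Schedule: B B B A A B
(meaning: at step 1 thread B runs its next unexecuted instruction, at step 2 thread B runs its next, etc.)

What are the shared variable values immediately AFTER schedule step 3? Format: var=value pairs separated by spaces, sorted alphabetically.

Answer: x=2 y=3 z=1

Derivation:
Step 1: thread B executes B1 (y = 3). Shared: x=1 y=3 z=1. PCs: A@0 B@1
Step 2: thread B executes B2 (x = x - 3). Shared: x=-2 y=3 z=1. PCs: A@0 B@2
Step 3: thread B executes B3 (x = x * -1). Shared: x=2 y=3 z=1. PCs: A@0 B@3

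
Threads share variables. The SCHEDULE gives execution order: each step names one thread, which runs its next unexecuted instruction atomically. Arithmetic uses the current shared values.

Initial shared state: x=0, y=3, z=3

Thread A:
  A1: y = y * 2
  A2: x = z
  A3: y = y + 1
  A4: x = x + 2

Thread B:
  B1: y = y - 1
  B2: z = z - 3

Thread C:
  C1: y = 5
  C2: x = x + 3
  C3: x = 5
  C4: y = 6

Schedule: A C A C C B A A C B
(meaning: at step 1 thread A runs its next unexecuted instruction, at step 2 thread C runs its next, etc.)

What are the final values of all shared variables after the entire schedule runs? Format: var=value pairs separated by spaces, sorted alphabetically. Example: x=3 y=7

Step 1: thread A executes A1 (y = y * 2). Shared: x=0 y=6 z=3. PCs: A@1 B@0 C@0
Step 2: thread C executes C1 (y = 5). Shared: x=0 y=5 z=3. PCs: A@1 B@0 C@1
Step 3: thread A executes A2 (x = z). Shared: x=3 y=5 z=3. PCs: A@2 B@0 C@1
Step 4: thread C executes C2 (x = x + 3). Shared: x=6 y=5 z=3. PCs: A@2 B@0 C@2
Step 5: thread C executes C3 (x = 5). Shared: x=5 y=5 z=3. PCs: A@2 B@0 C@3
Step 6: thread B executes B1 (y = y - 1). Shared: x=5 y=4 z=3. PCs: A@2 B@1 C@3
Step 7: thread A executes A3 (y = y + 1). Shared: x=5 y=5 z=3. PCs: A@3 B@1 C@3
Step 8: thread A executes A4 (x = x + 2). Shared: x=7 y=5 z=3. PCs: A@4 B@1 C@3
Step 9: thread C executes C4 (y = 6). Shared: x=7 y=6 z=3. PCs: A@4 B@1 C@4
Step 10: thread B executes B2 (z = z - 3). Shared: x=7 y=6 z=0. PCs: A@4 B@2 C@4

Answer: x=7 y=6 z=0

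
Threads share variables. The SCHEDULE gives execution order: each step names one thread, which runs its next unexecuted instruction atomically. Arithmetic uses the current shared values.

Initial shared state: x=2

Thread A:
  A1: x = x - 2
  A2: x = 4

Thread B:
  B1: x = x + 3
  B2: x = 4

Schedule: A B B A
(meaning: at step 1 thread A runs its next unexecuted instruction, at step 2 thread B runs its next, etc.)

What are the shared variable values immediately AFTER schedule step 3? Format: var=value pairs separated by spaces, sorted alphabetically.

Step 1: thread A executes A1 (x = x - 2). Shared: x=0. PCs: A@1 B@0
Step 2: thread B executes B1 (x = x + 3). Shared: x=3. PCs: A@1 B@1
Step 3: thread B executes B2 (x = 4). Shared: x=4. PCs: A@1 B@2

Answer: x=4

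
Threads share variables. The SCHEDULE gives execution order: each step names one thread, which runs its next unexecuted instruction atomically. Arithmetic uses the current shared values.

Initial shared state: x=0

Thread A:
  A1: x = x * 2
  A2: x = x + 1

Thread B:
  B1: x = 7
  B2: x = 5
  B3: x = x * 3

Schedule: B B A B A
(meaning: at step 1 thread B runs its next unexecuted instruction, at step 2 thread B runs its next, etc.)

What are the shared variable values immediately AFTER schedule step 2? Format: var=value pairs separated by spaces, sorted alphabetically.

Step 1: thread B executes B1 (x = 7). Shared: x=7. PCs: A@0 B@1
Step 2: thread B executes B2 (x = 5). Shared: x=5. PCs: A@0 B@2

Answer: x=5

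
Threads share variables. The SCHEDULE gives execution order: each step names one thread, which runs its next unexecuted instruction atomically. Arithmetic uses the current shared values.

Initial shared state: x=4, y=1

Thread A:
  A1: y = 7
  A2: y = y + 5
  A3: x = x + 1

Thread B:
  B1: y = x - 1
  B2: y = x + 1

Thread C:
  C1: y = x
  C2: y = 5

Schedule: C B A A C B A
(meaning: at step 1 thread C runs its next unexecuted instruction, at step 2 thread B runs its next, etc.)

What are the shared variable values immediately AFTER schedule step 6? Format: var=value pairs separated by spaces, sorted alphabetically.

Answer: x=4 y=5

Derivation:
Step 1: thread C executes C1 (y = x). Shared: x=4 y=4. PCs: A@0 B@0 C@1
Step 2: thread B executes B1 (y = x - 1). Shared: x=4 y=3. PCs: A@0 B@1 C@1
Step 3: thread A executes A1 (y = 7). Shared: x=4 y=7. PCs: A@1 B@1 C@1
Step 4: thread A executes A2 (y = y + 5). Shared: x=4 y=12. PCs: A@2 B@1 C@1
Step 5: thread C executes C2 (y = 5). Shared: x=4 y=5. PCs: A@2 B@1 C@2
Step 6: thread B executes B2 (y = x + 1). Shared: x=4 y=5. PCs: A@2 B@2 C@2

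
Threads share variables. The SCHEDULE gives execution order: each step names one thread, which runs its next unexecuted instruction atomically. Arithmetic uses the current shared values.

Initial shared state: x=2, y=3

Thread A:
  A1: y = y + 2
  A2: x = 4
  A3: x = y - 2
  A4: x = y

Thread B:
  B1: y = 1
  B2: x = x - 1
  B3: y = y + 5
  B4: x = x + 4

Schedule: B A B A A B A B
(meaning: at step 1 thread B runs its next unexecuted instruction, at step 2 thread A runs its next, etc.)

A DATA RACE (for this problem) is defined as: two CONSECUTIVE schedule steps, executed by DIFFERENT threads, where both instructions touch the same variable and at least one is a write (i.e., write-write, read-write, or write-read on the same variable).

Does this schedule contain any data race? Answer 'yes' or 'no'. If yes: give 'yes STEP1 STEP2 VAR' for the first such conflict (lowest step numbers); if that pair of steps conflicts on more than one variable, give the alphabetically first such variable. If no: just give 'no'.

Answer: yes 1 2 y

Derivation:
Steps 1,2: B(y = 1) vs A(y = y + 2). RACE on y (W-W).
Steps 2,3: A(r=y,w=y) vs B(r=x,w=x). No conflict.
Steps 3,4: B(x = x - 1) vs A(x = 4). RACE on x (W-W).
Steps 4,5: same thread (A). No race.
Steps 5,6: A(x = y - 2) vs B(y = y + 5). RACE on y (R-W).
Steps 6,7: B(y = y + 5) vs A(x = y). RACE on y (W-R).
Steps 7,8: A(x = y) vs B(x = x + 4). RACE on x (W-W).
First conflict at steps 1,2.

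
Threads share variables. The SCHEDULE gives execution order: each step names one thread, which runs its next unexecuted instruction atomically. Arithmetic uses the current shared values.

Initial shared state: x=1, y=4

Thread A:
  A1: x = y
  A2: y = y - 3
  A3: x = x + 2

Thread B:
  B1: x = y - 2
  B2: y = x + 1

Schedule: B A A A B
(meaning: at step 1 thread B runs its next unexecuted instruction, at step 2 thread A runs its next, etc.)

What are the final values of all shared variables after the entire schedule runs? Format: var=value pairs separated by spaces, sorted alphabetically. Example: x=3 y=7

Answer: x=6 y=7

Derivation:
Step 1: thread B executes B1 (x = y - 2). Shared: x=2 y=4. PCs: A@0 B@1
Step 2: thread A executes A1 (x = y). Shared: x=4 y=4. PCs: A@1 B@1
Step 3: thread A executes A2 (y = y - 3). Shared: x=4 y=1. PCs: A@2 B@1
Step 4: thread A executes A3 (x = x + 2). Shared: x=6 y=1. PCs: A@3 B@1
Step 5: thread B executes B2 (y = x + 1). Shared: x=6 y=7. PCs: A@3 B@2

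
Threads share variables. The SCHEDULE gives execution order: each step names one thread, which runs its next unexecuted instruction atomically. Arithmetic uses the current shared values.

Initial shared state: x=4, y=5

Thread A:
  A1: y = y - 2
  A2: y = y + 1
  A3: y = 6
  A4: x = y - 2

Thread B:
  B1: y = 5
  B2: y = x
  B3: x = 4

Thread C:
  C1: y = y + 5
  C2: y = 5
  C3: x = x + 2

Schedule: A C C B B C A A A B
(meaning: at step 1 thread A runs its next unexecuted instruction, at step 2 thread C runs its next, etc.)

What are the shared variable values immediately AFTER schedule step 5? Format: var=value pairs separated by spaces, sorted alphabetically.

Answer: x=4 y=4

Derivation:
Step 1: thread A executes A1 (y = y - 2). Shared: x=4 y=3. PCs: A@1 B@0 C@0
Step 2: thread C executes C1 (y = y + 5). Shared: x=4 y=8. PCs: A@1 B@0 C@1
Step 3: thread C executes C2 (y = 5). Shared: x=4 y=5. PCs: A@1 B@0 C@2
Step 4: thread B executes B1 (y = 5). Shared: x=4 y=5. PCs: A@1 B@1 C@2
Step 5: thread B executes B2 (y = x). Shared: x=4 y=4. PCs: A@1 B@2 C@2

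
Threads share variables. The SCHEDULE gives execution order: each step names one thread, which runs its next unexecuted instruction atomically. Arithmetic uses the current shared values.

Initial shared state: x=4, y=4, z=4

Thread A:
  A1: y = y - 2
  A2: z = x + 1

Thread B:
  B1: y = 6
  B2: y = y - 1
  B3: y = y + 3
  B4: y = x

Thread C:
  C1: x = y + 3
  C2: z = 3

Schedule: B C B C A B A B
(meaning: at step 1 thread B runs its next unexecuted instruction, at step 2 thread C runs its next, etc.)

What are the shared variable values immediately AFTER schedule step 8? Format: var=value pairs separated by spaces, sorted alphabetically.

Step 1: thread B executes B1 (y = 6). Shared: x=4 y=6 z=4. PCs: A@0 B@1 C@0
Step 2: thread C executes C1 (x = y + 3). Shared: x=9 y=6 z=4. PCs: A@0 B@1 C@1
Step 3: thread B executes B2 (y = y - 1). Shared: x=9 y=5 z=4. PCs: A@0 B@2 C@1
Step 4: thread C executes C2 (z = 3). Shared: x=9 y=5 z=3. PCs: A@0 B@2 C@2
Step 5: thread A executes A1 (y = y - 2). Shared: x=9 y=3 z=3. PCs: A@1 B@2 C@2
Step 6: thread B executes B3 (y = y + 3). Shared: x=9 y=6 z=3. PCs: A@1 B@3 C@2
Step 7: thread A executes A2 (z = x + 1). Shared: x=9 y=6 z=10. PCs: A@2 B@3 C@2
Step 8: thread B executes B4 (y = x). Shared: x=9 y=9 z=10. PCs: A@2 B@4 C@2

Answer: x=9 y=9 z=10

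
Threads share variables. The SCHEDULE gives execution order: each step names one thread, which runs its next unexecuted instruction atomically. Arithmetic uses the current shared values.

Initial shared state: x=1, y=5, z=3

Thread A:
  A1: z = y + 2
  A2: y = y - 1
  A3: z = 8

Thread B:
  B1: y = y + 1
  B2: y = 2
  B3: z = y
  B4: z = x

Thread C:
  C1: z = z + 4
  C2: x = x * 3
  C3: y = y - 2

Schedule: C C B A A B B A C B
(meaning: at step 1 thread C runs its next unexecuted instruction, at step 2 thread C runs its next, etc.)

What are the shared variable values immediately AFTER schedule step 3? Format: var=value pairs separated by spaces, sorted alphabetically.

Step 1: thread C executes C1 (z = z + 4). Shared: x=1 y=5 z=7. PCs: A@0 B@0 C@1
Step 2: thread C executes C2 (x = x * 3). Shared: x=3 y=5 z=7. PCs: A@0 B@0 C@2
Step 3: thread B executes B1 (y = y + 1). Shared: x=3 y=6 z=7. PCs: A@0 B@1 C@2

Answer: x=3 y=6 z=7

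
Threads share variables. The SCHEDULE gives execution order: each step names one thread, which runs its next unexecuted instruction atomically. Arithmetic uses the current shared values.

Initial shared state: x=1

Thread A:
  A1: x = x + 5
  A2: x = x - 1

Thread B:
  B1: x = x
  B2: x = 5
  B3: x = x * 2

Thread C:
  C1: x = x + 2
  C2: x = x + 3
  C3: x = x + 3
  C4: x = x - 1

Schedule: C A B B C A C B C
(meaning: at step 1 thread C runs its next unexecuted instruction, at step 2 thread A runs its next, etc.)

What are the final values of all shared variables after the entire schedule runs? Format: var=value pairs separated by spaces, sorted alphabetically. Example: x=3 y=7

Answer: x=19

Derivation:
Step 1: thread C executes C1 (x = x + 2). Shared: x=3. PCs: A@0 B@0 C@1
Step 2: thread A executes A1 (x = x + 5). Shared: x=8. PCs: A@1 B@0 C@1
Step 3: thread B executes B1 (x = x). Shared: x=8. PCs: A@1 B@1 C@1
Step 4: thread B executes B2 (x = 5). Shared: x=5. PCs: A@1 B@2 C@1
Step 5: thread C executes C2 (x = x + 3). Shared: x=8. PCs: A@1 B@2 C@2
Step 6: thread A executes A2 (x = x - 1). Shared: x=7. PCs: A@2 B@2 C@2
Step 7: thread C executes C3 (x = x + 3). Shared: x=10. PCs: A@2 B@2 C@3
Step 8: thread B executes B3 (x = x * 2). Shared: x=20. PCs: A@2 B@3 C@3
Step 9: thread C executes C4 (x = x - 1). Shared: x=19. PCs: A@2 B@3 C@4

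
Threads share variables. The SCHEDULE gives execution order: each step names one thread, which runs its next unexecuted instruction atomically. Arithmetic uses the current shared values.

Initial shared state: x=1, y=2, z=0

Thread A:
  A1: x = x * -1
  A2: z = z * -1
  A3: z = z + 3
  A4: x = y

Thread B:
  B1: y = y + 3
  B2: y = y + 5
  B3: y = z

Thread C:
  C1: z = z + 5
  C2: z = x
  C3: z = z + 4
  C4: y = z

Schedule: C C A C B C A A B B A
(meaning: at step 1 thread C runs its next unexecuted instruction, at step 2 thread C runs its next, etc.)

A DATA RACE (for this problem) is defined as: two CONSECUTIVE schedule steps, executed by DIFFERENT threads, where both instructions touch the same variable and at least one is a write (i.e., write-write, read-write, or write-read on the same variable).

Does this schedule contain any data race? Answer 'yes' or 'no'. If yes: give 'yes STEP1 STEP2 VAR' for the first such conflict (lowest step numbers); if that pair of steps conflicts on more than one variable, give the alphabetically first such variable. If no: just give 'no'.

Steps 1,2: same thread (C). No race.
Steps 2,3: C(z = x) vs A(x = x * -1). RACE on x (R-W).
Steps 3,4: A(r=x,w=x) vs C(r=z,w=z). No conflict.
Steps 4,5: C(r=z,w=z) vs B(r=y,w=y). No conflict.
Steps 5,6: B(y = y + 3) vs C(y = z). RACE on y (W-W).
Steps 6,7: C(y = z) vs A(z = z * -1). RACE on z (R-W).
Steps 7,8: same thread (A). No race.
Steps 8,9: A(r=z,w=z) vs B(r=y,w=y). No conflict.
Steps 9,10: same thread (B). No race.
Steps 10,11: B(y = z) vs A(x = y). RACE on y (W-R).
First conflict at steps 2,3.

Answer: yes 2 3 x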